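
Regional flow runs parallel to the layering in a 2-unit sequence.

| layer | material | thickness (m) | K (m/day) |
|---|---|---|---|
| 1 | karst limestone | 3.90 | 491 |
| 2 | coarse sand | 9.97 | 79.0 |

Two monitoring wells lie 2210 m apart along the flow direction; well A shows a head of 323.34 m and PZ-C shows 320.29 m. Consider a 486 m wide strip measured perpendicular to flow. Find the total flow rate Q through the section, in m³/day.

Flow is parallel to layering, so each bed carries its own Darcy discharge and the transmissivities add.
Σ(K_i·b_i) = 491×3.90 + 79.0×9.97 = 2703 m²/day.
Hydraulic gradient i = (323.34 − 320.29) / 2210 = 3.05 / 2210 = 0.001380.
Q = Σ(K_i·b_i) · W · i = 2703 × 486 × 0.001380 = 1813 m³/day.

1810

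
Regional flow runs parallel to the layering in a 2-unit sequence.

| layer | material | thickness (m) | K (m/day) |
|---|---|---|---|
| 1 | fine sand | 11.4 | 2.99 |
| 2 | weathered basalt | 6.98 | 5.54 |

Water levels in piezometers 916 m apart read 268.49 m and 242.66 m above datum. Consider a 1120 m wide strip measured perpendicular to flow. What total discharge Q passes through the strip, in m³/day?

2300

Flow is parallel to layering, so each bed carries its own Darcy discharge and the transmissivities add.
Σ(K_i·b_i) = 2.99×11.4 + 5.54×6.98 = 72.76 m²/day.
Hydraulic gradient i = (268.49 − 242.66) / 916 = 25.83 / 916 = 0.02820.
Q = Σ(K_i·b_i) · W · i = 72.76 × 1120 × 0.02820 = 2298 m³/day.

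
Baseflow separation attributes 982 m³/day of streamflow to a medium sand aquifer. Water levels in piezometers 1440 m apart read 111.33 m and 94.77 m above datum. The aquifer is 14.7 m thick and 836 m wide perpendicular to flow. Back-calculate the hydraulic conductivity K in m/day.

Cross-sectional area A = 836 × 14.7 = 12289 m².
Hydraulic gradient i = (111.33 − 94.77) / 1440 = 16.56 / 1440 = 0.01150.
From Q = K·A·i, K = Q / (A·i) = 982 / (12289 × 0.01150) = 6.948 m/day.

6.95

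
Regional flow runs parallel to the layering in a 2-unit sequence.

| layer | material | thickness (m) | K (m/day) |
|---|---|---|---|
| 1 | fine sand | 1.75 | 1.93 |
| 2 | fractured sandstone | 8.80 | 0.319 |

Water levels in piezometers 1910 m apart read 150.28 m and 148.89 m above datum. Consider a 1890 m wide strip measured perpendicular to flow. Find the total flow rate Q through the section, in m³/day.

Flow is parallel to layering, so each bed carries its own Darcy discharge and the transmissivities add.
Σ(K_i·b_i) = 1.93×1.75 + 0.319×8.80 = 6.185 m²/day.
Hydraulic gradient i = (150.28 − 148.89) / 1910 = 1.39 / 1910 = 0.0007277.
Q = Σ(K_i·b_i) · W · i = 6.185 × 1890 × 0.0007277 = 8.507 m³/day.

8.51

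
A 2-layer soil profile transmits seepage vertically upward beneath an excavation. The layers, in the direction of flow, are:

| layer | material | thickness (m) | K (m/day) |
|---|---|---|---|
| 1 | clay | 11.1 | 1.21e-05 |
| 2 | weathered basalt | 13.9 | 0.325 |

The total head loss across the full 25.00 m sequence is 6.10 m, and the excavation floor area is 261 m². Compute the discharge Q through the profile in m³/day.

Flow is perpendicular to layering, so the layers act in series and the equivalent K is the thickness-weighted harmonic mean.
Total thickness L = 11.1 + 13.9 = 25.00 m.
Σ(b_i/K_i) = 11.1/1.21e-05 + 13.9/0.325 = 9.174e+05 d.
K_eq = L / Σ(b_i/K_i) = 25.00 / 9.174e+05 = 2.725e-05 m/day.
Q = K_eq · A · (Δh/L) = 2.725e-05 × 261 × (6.10/25.00) = 0.001735 m³/day.

0.00174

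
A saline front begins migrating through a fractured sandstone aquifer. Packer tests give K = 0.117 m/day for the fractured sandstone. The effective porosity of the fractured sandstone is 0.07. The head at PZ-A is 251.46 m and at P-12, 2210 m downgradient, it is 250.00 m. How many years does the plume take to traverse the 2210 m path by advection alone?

Hydraulic gradient i = (251.46 − 250.00) / 2210 = 1.46 / 2210 = 0.0006606.
Darcy flux q = K · i = 0.1170 × 0.0006606 = 7.729e-05 m/day.
Seepage velocity v = q / n_e = 7.729e-05 / 0.07 = 0.001104 m/day.
Travel time t = L / v = 2210 / 0.001104 = 2.001e+06 days = 5480 years.

5480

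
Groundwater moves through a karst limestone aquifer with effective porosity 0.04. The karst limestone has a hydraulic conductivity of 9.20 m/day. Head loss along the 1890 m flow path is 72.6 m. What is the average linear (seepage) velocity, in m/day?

Hydraulic gradient i = Δh / L = 72.6 / 1890 = 0.03841.
Darcy flux q = K · i = 9.200 × 0.03841 = 0.3534 m/day.
Seepage velocity v = q / n_e = 0.3534 / 0.04 = 8.835 m/day.

8.83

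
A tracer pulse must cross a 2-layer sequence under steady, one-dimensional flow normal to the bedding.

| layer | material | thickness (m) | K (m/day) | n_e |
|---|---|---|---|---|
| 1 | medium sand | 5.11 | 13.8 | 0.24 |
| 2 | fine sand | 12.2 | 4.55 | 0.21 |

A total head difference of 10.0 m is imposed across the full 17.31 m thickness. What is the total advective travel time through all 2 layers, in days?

With flow normal to the layers, continuity requires the same specific discharge q through every layer.
Σ(b_i/K_i) = 5.11/13.8 + 12.2/4.55 = 3.052 d.
q = Δh / Σ(b_i/K_i) = 10.0 / 3.052 = 3.277 m/day.
In each layer the seepage velocity is v_i = q/n_i, so the layer transit time is t_i = b_i·n_i / q:
  layer 1 (medium sand): t_1 = 5.11 × 0.24 / 3.277 = 0.3742 d
  layer 2 (fine sand): t_2 = 12.2 × 0.21 / 3.277 = 0.7818 d
Total t = Σ t_i = 1.156 days.

1.16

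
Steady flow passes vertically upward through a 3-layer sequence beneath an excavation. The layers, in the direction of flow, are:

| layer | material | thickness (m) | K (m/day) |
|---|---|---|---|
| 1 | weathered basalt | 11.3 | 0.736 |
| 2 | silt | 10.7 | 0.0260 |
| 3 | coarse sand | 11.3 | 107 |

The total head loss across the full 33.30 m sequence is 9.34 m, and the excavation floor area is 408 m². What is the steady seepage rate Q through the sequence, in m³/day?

Flow is perpendicular to layering, so the layers act in series and the equivalent K is the thickness-weighted harmonic mean.
Total thickness L = 11.3 + 10.7 + 11.3 = 33.30 m.
Σ(b_i/K_i) = 11.3/0.736 + 10.7/0.0260 + 11.3/107 = 427.0 d.
K_eq = L / Σ(b_i/K_i) = 33.30 / 427.0 = 0.07799 m/day.
Q = K_eq · A · (Δh/L) = 0.07799 × 408 × (9.34/33.30) = 8.924 m³/day.

8.92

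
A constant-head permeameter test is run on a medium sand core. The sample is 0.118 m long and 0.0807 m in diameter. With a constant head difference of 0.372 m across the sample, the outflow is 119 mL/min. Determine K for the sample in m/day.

Cross-sectional area A = π·(d/2)² = π × (0.0807/2)² = 0.005115 m².
Convert discharge: 119 mL/min = 1.983e-06 m³/s.
Darcy's law rearranged: K = Q·L / (A·Δh) = 1.983e-06 × 0.118 / (0.005115 × 0.372) = 0.0001230 m/s = 10.63 m/day.

10.6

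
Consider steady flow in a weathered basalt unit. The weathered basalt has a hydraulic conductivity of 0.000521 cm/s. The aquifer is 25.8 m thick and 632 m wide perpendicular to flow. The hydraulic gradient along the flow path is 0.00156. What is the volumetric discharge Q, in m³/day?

Convert K: 0.000521 cm/s × 864 = 0.4501 m/day.
Cross-sectional area A = 632 × 25.8 = 16306 m².
Hydraulic gradient i = 0.00156.
Darcy's law: Q = K · A · i = 0.4501 × 16306 × 0.001560 = 11.45 m³/day.

11.5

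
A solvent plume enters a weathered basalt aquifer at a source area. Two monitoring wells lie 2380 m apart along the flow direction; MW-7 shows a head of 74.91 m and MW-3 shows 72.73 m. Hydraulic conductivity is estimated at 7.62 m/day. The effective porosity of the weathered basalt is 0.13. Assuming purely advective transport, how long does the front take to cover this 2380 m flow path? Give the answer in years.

Hydraulic gradient i = (74.91 − 72.73) / 2380 = 2.18 / 2380 = 0.0009160.
Darcy flux q = K · i = 7.620 × 0.0009160 = 0.006980 m/day.
Seepage velocity v = q / n_e = 0.006980 / 0.13 = 0.05369 m/day.
Travel time t = L / v = 2380 / 0.05369 = 44329 days = 121.4 years.

121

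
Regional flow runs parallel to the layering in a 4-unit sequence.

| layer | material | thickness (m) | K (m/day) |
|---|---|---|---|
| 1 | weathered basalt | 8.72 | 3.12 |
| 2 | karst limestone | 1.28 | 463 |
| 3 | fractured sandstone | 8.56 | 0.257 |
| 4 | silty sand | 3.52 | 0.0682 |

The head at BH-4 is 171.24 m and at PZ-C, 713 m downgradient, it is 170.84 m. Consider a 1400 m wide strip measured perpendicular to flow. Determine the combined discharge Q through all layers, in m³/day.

Flow is parallel to layering, so each bed carries its own Darcy discharge and the transmissivities add.
Σ(K_i·b_i) = 3.12×8.72 + 463×1.28 + 0.257×8.56 + 0.0682×3.52 = 622.3 m²/day.
Hydraulic gradient i = (171.24 − 170.84) / 713 = 0.4 / 713 = 0.0005610.
Q = Σ(K_i·b_i) · W · i = 622.3 × 1400 × 0.0005610 = 488.8 m³/day.

489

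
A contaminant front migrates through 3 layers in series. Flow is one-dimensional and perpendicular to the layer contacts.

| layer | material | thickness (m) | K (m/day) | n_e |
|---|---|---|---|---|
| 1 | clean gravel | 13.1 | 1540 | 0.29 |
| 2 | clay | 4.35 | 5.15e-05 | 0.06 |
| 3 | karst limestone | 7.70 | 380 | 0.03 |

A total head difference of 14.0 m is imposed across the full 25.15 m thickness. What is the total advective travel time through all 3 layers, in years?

70.9

With flow normal to the layers, continuity requires the same specific discharge q through every layer.
Σ(b_i/K_i) = 13.1/1540 + 4.35/5.15e-05 + 7.70/380 = 84466 d.
q = Δh / Σ(b_i/K_i) = 14.0 / 84466 = 0.0001657 m/day.
In each layer the seepage velocity is v_i = q/n_i, so the layer transit time is t_i = b_i·n_i / q:
  layer 1 (clean gravel): t_1 = 13.1 × 0.29 / 0.0001657 = 22920 d
  layer 2 (clay): t_2 = 4.35 × 0.06 / 0.0001657 = 1575 d
  layer 3 (karst limestone): t_3 = 7.70 × 0.03 / 0.0001657 = 1394 d
Total t = Σ t_i = 25889 days = 70.88 years.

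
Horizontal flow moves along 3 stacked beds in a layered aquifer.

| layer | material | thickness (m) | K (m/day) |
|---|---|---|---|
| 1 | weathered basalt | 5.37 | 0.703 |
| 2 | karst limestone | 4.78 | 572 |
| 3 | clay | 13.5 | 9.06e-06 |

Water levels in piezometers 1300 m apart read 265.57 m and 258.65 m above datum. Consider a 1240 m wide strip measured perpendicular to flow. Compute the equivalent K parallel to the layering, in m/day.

Flow is parallel to layering, so each bed carries its own Darcy discharge and the transmissivities add.
Σ(K_i·b_i) = 0.703×5.37 + 572×4.78 + 9.06e-06×13.5 = 2738 m²/day.
Total thickness b = 23.65 m, so K_eq = Σ(K_i·b_i)/b = 115.8 m/day.

116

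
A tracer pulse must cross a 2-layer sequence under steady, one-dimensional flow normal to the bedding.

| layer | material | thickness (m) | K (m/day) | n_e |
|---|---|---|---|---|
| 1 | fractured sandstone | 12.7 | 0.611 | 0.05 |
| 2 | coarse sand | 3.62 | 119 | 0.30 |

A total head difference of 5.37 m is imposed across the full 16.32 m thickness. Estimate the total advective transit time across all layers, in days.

6.67

With flow normal to the layers, continuity requires the same specific discharge q through every layer.
Σ(b_i/K_i) = 12.7/0.611 + 3.62/119 = 20.82 d.
q = Δh / Σ(b_i/K_i) = 5.37 / 20.82 = 0.2580 m/day.
In each layer the seepage velocity is v_i = q/n_i, so the layer transit time is t_i = b_i·n_i / q:
  layer 1 (fractured sandstone): t_1 = 12.7 × 0.05 / 0.2580 = 2.461 d
  layer 2 (coarse sand): t_2 = 3.62 × 0.30 / 0.2580 = 4.210 d
Total t = Σ t_i = 6.671 days.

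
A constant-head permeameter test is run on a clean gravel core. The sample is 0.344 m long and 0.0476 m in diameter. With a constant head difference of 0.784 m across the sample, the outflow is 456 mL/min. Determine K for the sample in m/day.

162

Cross-sectional area A = π·(d/2)² = π × (0.0476/2)² = 0.001780 m².
Convert discharge: 456 mL/min = 7.600e-06 m³/s.
Darcy's law rearranged: K = Q·L / (A·Δh) = 7.600e-06 × 0.344 / (0.001780 × 0.784) = 0.001874 m/s = 161.9 m/day.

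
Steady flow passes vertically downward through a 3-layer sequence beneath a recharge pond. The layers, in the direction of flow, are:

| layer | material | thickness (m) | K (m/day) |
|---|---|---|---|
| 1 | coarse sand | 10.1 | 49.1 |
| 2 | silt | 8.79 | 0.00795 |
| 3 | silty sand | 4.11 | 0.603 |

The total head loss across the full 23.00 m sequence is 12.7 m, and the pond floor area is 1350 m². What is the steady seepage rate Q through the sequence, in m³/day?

15.4

Flow is perpendicular to layering, so the layers act in series and the equivalent K is the thickness-weighted harmonic mean.
Total thickness L = 10.1 + 8.79 + 4.11 = 23.00 m.
Σ(b_i/K_i) = 10.1/49.1 + 8.79/0.00795 + 4.11/0.603 = 1113 d.
K_eq = L / Σ(b_i/K_i) = 23.00 / 1113 = 0.02067 m/day.
Q = K_eq · A · (Δh/L) = 0.02067 × 1350 × (12.7/23.00) = 15.41 m³/day.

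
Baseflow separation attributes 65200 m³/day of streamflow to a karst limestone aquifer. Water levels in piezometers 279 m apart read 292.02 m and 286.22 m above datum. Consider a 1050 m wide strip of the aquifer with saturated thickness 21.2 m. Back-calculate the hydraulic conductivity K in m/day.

141

Cross-sectional area A = 1050 × 21.2 = 22260 m².
Hydraulic gradient i = (292.02 − 286.22) / 279 = 5.8 / 279 = 0.02079.
From Q = K·A·i, K = Q / (A·i) = 65200 / (22260 × 0.02079) = 140.9 m/day.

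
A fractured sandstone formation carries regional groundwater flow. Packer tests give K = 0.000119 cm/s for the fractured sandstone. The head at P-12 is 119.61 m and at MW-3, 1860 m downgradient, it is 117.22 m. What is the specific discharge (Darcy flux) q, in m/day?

Convert K: 0.000119 cm/s × 864 = 0.1028 m/day.
Hydraulic gradient i = (119.61 − 117.22) / 1860 = 2.39 / 1860 = 0.001285.
Specific discharge q = K · i = 0.1028 × 0.001285 = 0.0001321 m/day.

0.000132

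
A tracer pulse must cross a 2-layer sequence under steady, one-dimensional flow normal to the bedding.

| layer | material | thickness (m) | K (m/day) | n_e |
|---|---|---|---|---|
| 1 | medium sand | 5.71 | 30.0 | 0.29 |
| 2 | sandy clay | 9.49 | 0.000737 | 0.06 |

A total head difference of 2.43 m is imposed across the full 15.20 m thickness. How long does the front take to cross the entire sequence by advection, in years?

32.3

With flow normal to the layers, continuity requires the same specific discharge q through every layer.
Σ(b_i/K_i) = 5.71/30.0 + 9.49/0.000737 = 12877 d.
q = Δh / Σ(b_i/K_i) = 2.43 / 12877 = 0.0001887 m/day.
In each layer the seepage velocity is v_i = q/n_i, so the layer transit time is t_i = b_i·n_i / q:
  layer 1 (medium sand): t_1 = 5.71 × 0.29 / 0.0001887 = 8775 d
  layer 2 (sandy clay): t_2 = 9.49 × 0.06 / 0.0001887 = 3017 d
Total t = Σ t_i = 11792 days = 32.28 years.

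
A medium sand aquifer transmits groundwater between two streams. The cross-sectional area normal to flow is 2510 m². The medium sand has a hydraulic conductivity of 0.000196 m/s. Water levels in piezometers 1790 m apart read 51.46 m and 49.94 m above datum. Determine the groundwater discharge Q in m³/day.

36.1

Convert K: 0.000196 m/s × 86400 = 16.93 m/day.
Hydraulic gradient i = (51.46 − 49.94) / 1790 = 1.52 / 1790 = 0.0008492.
Darcy's law: Q = K · A · i = 16.93 × 2510 × 0.0008492 = 36.09 m³/day.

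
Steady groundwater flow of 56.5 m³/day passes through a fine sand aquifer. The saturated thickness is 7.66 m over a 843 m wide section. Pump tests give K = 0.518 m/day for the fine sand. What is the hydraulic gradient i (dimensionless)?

0.0169

Cross-sectional area A = 843 × 7.66 = 6457 m².
From Q = K·A·i, i = Q / (K·A) = 56.5 / (0.5180 × 6457) = 0.01689.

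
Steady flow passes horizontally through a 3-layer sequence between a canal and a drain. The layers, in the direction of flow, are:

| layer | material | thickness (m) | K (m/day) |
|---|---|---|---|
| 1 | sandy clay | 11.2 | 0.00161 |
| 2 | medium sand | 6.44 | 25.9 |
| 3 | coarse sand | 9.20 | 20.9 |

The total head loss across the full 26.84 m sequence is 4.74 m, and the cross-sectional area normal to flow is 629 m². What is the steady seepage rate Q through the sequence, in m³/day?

Flow is perpendicular to layering, so the layers act in series and the equivalent K is the thickness-weighted harmonic mean.
Total thickness L = 11.2 + 6.44 + 9.20 = 26.84 m.
Σ(b_i/K_i) = 11.2/0.00161 + 6.44/25.9 + 9.20/20.9 = 6957 d.
K_eq = L / Σ(b_i/K_i) = 26.84 / 6957 = 0.003858 m/day.
Q = K_eq · A · (Δh/L) = 0.003858 × 629 × (4.74/26.84) = 0.4285 m³/day.

0.429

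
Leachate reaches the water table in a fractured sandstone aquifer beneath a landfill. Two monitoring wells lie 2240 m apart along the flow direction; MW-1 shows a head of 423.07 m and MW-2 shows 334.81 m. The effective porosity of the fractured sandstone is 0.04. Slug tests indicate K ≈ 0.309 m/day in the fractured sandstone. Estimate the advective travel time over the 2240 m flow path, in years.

20.1

Hydraulic gradient i = (423.07 − 334.81) / 2240 = 88.26 / 2240 = 0.03940.
Darcy flux q = K · i = 0.3090 × 0.03940 = 0.01218 m/day.
Seepage velocity v = q / n_e = 0.01218 / 0.04 = 0.3044 m/day.
Travel time t = L / v = 2240 / 0.3044 = 7359 days = 20.15 years.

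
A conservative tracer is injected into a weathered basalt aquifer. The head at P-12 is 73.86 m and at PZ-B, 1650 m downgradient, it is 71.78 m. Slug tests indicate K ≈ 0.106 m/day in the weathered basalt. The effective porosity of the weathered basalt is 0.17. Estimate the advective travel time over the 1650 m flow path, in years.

Hydraulic gradient i = (73.86 − 71.78) / 1650 = 2.08 / 1650 = 0.001261.
Darcy flux q = K · i = 0.1060 × 0.001261 = 0.0001336 m/day.
Seepage velocity v = q / n_e = 0.0001336 / 0.17 = 0.0007860 m/day.
Travel time t = L / v = 1650 / 0.0007860 = 2.099e+06 days = 5747 years.

5750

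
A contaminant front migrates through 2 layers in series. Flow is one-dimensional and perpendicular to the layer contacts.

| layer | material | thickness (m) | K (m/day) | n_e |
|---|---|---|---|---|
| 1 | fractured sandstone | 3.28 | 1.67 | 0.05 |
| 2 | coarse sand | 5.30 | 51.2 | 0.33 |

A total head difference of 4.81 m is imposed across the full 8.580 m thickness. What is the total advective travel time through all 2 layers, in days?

With flow normal to the layers, continuity requires the same specific discharge q through every layer.
Σ(b_i/K_i) = 3.28/1.67 + 5.30/51.2 = 2.068 d.
q = Δh / Σ(b_i/K_i) = 4.81 / 2.068 = 2.326 m/day.
In each layer the seepage velocity is v_i = q/n_i, so the layer transit time is t_i = b_i·n_i / q:
  layer 1 (fractured sandstone): t_1 = 3.28 × 0.05 / 2.326 = 0.07050 d
  layer 2 (coarse sand): t_2 = 5.30 × 0.33 / 2.326 = 0.7518 d
Total t = Σ t_i = 0.8223 days.

0.822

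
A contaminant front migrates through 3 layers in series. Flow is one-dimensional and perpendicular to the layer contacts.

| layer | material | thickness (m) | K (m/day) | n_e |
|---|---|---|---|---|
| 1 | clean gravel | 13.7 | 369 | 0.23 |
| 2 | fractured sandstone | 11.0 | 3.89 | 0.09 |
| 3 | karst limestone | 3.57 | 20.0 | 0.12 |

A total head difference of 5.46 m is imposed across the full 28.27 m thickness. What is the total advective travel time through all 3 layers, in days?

2.55

With flow normal to the layers, continuity requires the same specific discharge q through every layer.
Σ(b_i/K_i) = 13.7/369 + 11.0/3.89 + 3.57/20.0 = 3.043 d.
q = Δh / Σ(b_i/K_i) = 5.46 / 3.043 = 1.794 m/day.
In each layer the seepage velocity is v_i = q/n_i, so the layer transit time is t_i = b_i·n_i / q:
  layer 1 (clean gravel): t_1 = 13.7 × 0.23 / 1.794 = 1.756 d
  layer 2 (fractured sandstone): t_2 = 11.0 × 0.09 / 1.794 = 0.5518 d
  layer 3 (karst limestone): t_3 = 3.57 × 0.12 / 1.794 = 0.2388 d
Total t = Σ t_i = 2.547 days.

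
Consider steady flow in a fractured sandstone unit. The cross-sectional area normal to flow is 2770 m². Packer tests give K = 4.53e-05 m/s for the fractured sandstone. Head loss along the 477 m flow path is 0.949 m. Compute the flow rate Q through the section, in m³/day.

Convert K: 4.53e-05 m/s × 86400 = 3.914 m/day.
Hydraulic gradient i = Δh / L = 0.949 / 477 = 0.001990.
Darcy's law: Q = K · A · i = 3.914 × 2770 × 0.001990 = 21.57 m³/day.

21.6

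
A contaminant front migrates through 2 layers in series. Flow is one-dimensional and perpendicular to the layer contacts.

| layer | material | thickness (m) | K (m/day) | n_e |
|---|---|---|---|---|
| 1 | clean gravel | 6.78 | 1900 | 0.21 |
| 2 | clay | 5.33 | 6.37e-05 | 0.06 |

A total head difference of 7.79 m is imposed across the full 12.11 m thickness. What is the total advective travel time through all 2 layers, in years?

With flow normal to the layers, continuity requires the same specific discharge q through every layer.
Σ(b_i/K_i) = 6.78/1900 + 5.33/6.37e-05 = 83673 d.
q = Δh / Σ(b_i/K_i) = 7.79 / 83673 = 9.310e-05 m/day.
In each layer the seepage velocity is v_i = q/n_i, so the layer transit time is t_i = b_i·n_i / q:
  layer 1 (clean gravel): t_1 = 6.78 × 0.21 / 9.310e-05 = 15293 d
  layer 2 (clay): t_2 = 5.33 × 0.06 / 9.310e-05 = 3435 d
Total t = Σ t_i = 18728 days = 51.28 years.

51.3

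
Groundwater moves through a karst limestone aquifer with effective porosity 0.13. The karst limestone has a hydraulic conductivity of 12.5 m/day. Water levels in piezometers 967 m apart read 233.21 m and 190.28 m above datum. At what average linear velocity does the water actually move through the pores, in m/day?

4.27

Hydraulic gradient i = (233.21 − 190.28) / 967 = 42.93 / 967 = 0.04440.
Darcy flux q = K · i = 12.50 × 0.04440 = 0.5549 m/day.
Seepage velocity v = q / n_e = 0.5549 / 0.13 = 4.269 m/day.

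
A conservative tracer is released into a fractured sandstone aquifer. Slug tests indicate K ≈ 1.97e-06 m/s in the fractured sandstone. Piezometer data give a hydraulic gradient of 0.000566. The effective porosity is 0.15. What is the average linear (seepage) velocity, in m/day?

0.000642

Convert K: 1.97e-06 m/s × 86400 = 0.1702 m/day.
Hydraulic gradient i = 0.000566.
Darcy flux q = K · i = 0.1702 × 0.0005660 = 9.634e-05 m/day.
Seepage velocity v = q / n_e = 9.634e-05 / 0.15 = 0.0006423 m/day.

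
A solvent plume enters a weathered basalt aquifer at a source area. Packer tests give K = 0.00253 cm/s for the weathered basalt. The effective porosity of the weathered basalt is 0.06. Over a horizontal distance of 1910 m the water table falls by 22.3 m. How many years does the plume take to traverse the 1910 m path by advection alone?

Convert K: 0.00253 cm/s × 864 = 2.186 m/day.
Hydraulic gradient i = Δh / L = 22.3 / 1910 = 0.01168.
Darcy flux q = K · i = 2.186 × 0.01168 = 0.02552 m/day.
Seepage velocity v = q / n_e = 0.02552 / 0.06 = 0.4254 m/day.
Travel time t = L / v = 1910 / 0.4254 = 4490 days = 12.29 years.

12.3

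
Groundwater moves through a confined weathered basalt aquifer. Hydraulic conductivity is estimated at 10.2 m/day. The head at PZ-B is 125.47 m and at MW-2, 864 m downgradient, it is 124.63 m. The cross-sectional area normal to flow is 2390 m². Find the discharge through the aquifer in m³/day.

23.7

Hydraulic gradient i = (125.47 − 124.63) / 864 = 0.84 / 864 = 0.0009722.
Darcy's law: Q = K · A · i = 10.20 × 2390 × 0.0009722 = 23.70 m³/day.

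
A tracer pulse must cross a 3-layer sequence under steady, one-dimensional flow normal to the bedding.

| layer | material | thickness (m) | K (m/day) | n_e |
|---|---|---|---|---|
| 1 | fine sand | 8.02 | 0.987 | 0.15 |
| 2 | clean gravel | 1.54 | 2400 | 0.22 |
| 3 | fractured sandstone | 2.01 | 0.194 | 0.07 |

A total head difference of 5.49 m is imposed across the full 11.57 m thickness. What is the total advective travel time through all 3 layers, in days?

With flow normal to the layers, continuity requires the same specific discharge q through every layer.
Σ(b_i/K_i) = 8.02/0.987 + 1.54/2400 + 2.01/0.194 = 18.49 d.
q = Δh / Σ(b_i/K_i) = 5.49 / 18.49 = 0.2970 m/day.
In each layer the seepage velocity is v_i = q/n_i, so the layer transit time is t_i = b_i·n_i / q:
  layer 1 (fine sand): t_1 = 8.02 × 0.15 / 0.2970 = 4.051 d
  layer 2 (clean gravel): t_2 = 1.54 × 0.22 / 0.2970 = 1.141 d
  layer 3 (fractured sandstone): t_3 = 2.01 × 0.07 / 0.2970 = 0.4738 d
Total t = Σ t_i = 5.666 days.

5.67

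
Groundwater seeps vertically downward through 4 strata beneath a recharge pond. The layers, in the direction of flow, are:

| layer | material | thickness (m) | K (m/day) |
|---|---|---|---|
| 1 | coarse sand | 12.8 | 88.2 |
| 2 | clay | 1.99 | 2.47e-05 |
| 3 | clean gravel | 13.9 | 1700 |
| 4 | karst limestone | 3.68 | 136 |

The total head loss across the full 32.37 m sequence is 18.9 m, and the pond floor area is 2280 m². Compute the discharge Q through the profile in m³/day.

0.535

Flow is perpendicular to layering, so the layers act in series and the equivalent K is the thickness-weighted harmonic mean.
Total thickness L = 12.8 + 1.99 + 13.9 + 3.68 = 32.37 m.
Σ(b_i/K_i) = 12.8/88.2 + 1.99/2.47e-05 + 13.9/1700 + 3.68/136 = 80567 d.
K_eq = L / Σ(b_i/K_i) = 32.37 / 80567 = 0.0004018 m/day.
Q = K_eq · A · (Δh/L) = 0.0004018 × 2280 × (18.9/32.37) = 0.5349 m³/day.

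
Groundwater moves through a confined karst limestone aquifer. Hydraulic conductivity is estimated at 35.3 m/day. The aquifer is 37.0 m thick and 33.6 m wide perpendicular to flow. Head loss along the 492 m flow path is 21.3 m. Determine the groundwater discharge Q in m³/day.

Cross-sectional area A = 33.6 × 37.0 = 1243 m².
Hydraulic gradient i = Δh / L = 21.3 / 492 = 0.04329.
Darcy's law: Q = K · A · i = 35.30 × 1243 × 0.04329 = 1900 m³/day.

1900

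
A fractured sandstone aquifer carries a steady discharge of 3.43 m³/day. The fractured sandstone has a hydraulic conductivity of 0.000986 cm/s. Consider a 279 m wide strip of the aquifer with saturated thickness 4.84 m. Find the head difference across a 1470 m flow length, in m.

4.38

Convert K: 0.000986 cm/s × 864 = 0.8519 m/day.
Cross-sectional area A = 279 × 4.84 = 1350 m².
From Q = K·A·i, i = Q / (K·A) = 3.43 / (0.8519 × 1350) = 0.002982.
Head loss Δh = i · L = 0.002982 × 1470 = 4.383 m.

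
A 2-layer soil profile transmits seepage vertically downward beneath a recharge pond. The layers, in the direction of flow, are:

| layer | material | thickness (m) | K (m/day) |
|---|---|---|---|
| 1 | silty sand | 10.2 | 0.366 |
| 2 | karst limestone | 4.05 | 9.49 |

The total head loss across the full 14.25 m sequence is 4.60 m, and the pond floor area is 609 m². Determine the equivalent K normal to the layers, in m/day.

Flow is perpendicular to layering, so the layers act in series and the equivalent K is the thickness-weighted harmonic mean.
Total thickness L = 10.2 + 4.05 = 14.25 m.
Σ(b_i/K_i) = 10.2/0.366 + 4.05/9.49 = 28.30 d.
K_eq = L / Σ(b_i/K_i) = 14.25 / 28.30 = 0.5036 m/day.

0.504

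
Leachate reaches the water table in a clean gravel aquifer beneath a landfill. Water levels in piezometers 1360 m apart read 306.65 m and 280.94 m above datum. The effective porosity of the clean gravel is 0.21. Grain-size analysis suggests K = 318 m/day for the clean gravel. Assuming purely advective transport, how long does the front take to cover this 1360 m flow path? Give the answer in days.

Hydraulic gradient i = (306.65 − 280.94) / 1360 = 25.71 / 1360 = 0.01890.
Darcy flux q = K · i = 318.0 × 0.01890 = 6.012 m/day.
Seepage velocity v = q / n_e = 6.012 / 0.21 = 28.63 m/day.
Travel time t = L / v = 1360 / 28.63 = 47.51 days.

47.5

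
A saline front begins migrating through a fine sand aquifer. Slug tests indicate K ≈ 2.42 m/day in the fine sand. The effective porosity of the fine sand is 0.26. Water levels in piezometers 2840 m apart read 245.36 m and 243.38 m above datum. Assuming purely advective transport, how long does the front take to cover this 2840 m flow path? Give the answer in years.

1200

Hydraulic gradient i = (245.36 − 243.38) / 2840 = 1.98 / 2840 = 0.0006972.
Darcy flux q = K · i = 2.420 × 0.0006972 = 0.001687 m/day.
Seepage velocity v = q / n_e = 0.001687 / 0.26 = 0.006489 m/day.
Travel time t = L / v = 2840 / 0.006489 = 4.377e+05 days = 1198 years.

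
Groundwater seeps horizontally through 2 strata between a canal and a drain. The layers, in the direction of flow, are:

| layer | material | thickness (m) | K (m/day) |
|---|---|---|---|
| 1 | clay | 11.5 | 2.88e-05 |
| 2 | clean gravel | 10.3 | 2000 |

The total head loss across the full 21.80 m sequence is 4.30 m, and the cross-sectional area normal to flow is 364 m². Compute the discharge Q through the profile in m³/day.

Flow is perpendicular to layering, so the layers act in series and the equivalent K is the thickness-weighted harmonic mean.
Total thickness L = 11.5 + 10.3 = 21.80 m.
Σ(b_i/K_i) = 11.5/2.88e-05 + 10.3/2000 = 3.993e+05 d.
K_eq = L / Σ(b_i/K_i) = 21.80 / 3.993e+05 = 5.459e-05 m/day.
Q = K_eq · A · (Δh/L) = 5.459e-05 × 364 × (4.30/21.80) = 0.003920 m³/day.

0.00392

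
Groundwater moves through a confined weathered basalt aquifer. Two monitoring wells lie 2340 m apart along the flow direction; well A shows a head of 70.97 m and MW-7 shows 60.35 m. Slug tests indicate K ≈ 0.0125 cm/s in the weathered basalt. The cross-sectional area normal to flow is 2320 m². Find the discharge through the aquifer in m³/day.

Convert K: 0.0125 cm/s × 864 = 10.80 m/day.
Hydraulic gradient i = (70.97 − 60.35) / 2340 = 10.62 / 2340 = 0.004538.
Darcy's law: Q = K · A · i = 10.80 × 2320 × 0.004538 = 113.7 m³/day.

114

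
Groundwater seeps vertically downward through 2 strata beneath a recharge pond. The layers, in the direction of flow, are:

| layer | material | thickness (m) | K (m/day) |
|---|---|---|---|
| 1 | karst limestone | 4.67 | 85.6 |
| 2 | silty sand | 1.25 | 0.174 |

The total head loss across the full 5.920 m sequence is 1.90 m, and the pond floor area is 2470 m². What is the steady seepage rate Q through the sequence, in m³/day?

Flow is perpendicular to layering, so the layers act in series and the equivalent K is the thickness-weighted harmonic mean.
Total thickness L = 4.67 + 1.25 = 5.920 m.
Σ(b_i/K_i) = 4.67/85.6 + 1.25/0.174 = 7.238 d.
K_eq = L / Σ(b_i/K_i) = 5.920 / 7.238 = 0.8179 m/day.
Q = K_eq · A · (Δh/L) = 0.8179 × 2470 × (1.90/5.920) = 648.3 m³/day.

648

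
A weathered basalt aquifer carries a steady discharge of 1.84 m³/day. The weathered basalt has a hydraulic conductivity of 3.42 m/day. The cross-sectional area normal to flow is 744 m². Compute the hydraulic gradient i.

0.000723

From Q = K·A·i, i = Q / (K·A) = 1.84 / (3.420 × 744.0) = 0.0007231.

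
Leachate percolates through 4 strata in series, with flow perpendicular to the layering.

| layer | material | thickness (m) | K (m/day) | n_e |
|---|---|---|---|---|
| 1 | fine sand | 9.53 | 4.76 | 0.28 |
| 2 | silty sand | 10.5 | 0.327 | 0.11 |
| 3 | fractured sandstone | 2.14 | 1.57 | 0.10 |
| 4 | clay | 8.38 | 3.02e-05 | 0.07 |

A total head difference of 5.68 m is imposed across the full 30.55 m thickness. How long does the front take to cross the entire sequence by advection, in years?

619

With flow normal to the layers, continuity requires the same specific discharge q through every layer.
Σ(b_i/K_i) = 9.53/4.76 + 10.5/0.327 + 2.14/1.57 + 8.38/3.02e-05 = 2.775e+05 d.
q = Δh / Σ(b_i/K_i) = 5.68 / 2.775e+05 = 2.047e-05 m/day.
In each layer the seepage velocity is v_i = q/n_i, so the layer transit time is t_i = b_i·n_i / q:
  layer 1 (fine sand): t_1 = 9.53 × 0.28 / 2.047e-05 = 1.304e+05 d
  layer 2 (silty sand): t_2 = 10.5 × 0.11 / 2.047e-05 = 56432 d
  layer 3 (fractured sandstone): t_3 = 2.14 × 0.10 / 2.047e-05 = 10456 d
  layer 4 (clay): t_4 = 8.38 × 0.07 / 2.047e-05 = 28661 d
Total t = Σ t_i = 2.259e+05 days = 618.5 years.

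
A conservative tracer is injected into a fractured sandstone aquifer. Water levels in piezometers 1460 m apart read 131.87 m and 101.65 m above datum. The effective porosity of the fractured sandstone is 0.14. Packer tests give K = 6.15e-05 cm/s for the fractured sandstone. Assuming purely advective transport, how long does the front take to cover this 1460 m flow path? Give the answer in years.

509

Convert K: 6.15e-05 cm/s × 864 = 0.05314 m/day.
Hydraulic gradient i = (131.87 − 101.65) / 1460 = 30.22 / 1460 = 0.02070.
Darcy flux q = K · i = 0.05314 × 0.02070 = 0.001100 m/day.
Seepage velocity v = q / n_e = 0.001100 / 0.14 = 0.007856 m/day.
Travel time t = L / v = 1460 / 0.007856 = 1.858e+05 days = 508.8 years.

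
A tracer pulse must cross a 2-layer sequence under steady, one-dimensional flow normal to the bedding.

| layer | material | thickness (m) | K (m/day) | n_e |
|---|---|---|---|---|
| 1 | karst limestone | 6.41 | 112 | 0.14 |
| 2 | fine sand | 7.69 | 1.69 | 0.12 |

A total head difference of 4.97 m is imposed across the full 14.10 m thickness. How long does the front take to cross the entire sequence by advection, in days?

1.69

With flow normal to the layers, continuity requires the same specific discharge q through every layer.
Σ(b_i/K_i) = 6.41/112 + 7.69/1.69 = 4.608 d.
q = Δh / Σ(b_i/K_i) = 4.97 / 4.608 = 1.079 m/day.
In each layer the seepage velocity is v_i = q/n_i, so the layer transit time is t_i = b_i·n_i / q:
  layer 1 (karst limestone): t_1 = 6.41 × 0.14 / 1.079 = 0.8320 d
  layer 2 (fine sand): t_2 = 7.69 × 0.12 / 1.079 = 0.8555 d
Total t = Σ t_i = 1.687 days.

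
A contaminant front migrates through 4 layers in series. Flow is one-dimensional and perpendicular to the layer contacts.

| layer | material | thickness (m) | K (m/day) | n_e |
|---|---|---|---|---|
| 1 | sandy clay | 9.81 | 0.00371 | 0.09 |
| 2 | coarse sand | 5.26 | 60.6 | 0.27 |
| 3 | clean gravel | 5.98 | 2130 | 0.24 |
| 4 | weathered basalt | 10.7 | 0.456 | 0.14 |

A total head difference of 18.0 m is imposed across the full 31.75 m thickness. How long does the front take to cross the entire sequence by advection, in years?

With flow normal to the layers, continuity requires the same specific discharge q through every layer.
Σ(b_i/K_i) = 9.81/0.00371 + 5.26/60.6 + 5.98/2130 + 10.7/0.456 = 2668 d.
q = Δh / Σ(b_i/K_i) = 18.0 / 2668 = 0.006747 m/day.
In each layer the seepage velocity is v_i = q/n_i, so the layer transit time is t_i = b_i·n_i / q:
  layer 1 (sandy clay): t_1 = 9.81 × 0.09 / 0.006747 = 130.9 d
  layer 2 (coarse sand): t_2 = 5.26 × 0.27 / 0.006747 = 210.5 d
  layer 3 (clean gravel): t_3 = 5.98 × 0.24 / 0.006747 = 212.7 d
  layer 4 (weathered basalt): t_4 = 10.7 × 0.14 / 0.006747 = 222.0 d
Total t = Σ t_i = 776.1 days = 2.125 years.

2.12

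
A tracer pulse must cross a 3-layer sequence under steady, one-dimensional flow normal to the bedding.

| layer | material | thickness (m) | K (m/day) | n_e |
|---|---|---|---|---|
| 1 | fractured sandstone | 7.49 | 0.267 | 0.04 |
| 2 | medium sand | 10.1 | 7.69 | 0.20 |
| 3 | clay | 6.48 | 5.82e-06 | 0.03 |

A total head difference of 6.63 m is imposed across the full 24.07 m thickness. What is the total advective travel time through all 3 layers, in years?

1160

With flow normal to the layers, continuity requires the same specific discharge q through every layer.
Σ(b_i/K_i) = 7.49/0.267 + 10.1/7.69 + 6.48/5.82e-06 = 1.113e+06 d.
q = Δh / Σ(b_i/K_i) = 6.63 / 1.113e+06 = 5.955e-06 m/day.
In each layer the seepage velocity is v_i = q/n_i, so the layer transit time is t_i = b_i·n_i / q:
  layer 1 (fractured sandstone): t_1 = 7.49 × 0.04 / 5.955e-06 = 50314 d
  layer 2 (medium sand): t_2 = 10.1 × 0.20 / 5.955e-06 = 3.392e+05 d
  layer 3 (clay): t_3 = 6.48 × 0.03 / 5.955e-06 = 32647 d
Total t = Σ t_i = 4.222e+05 days = 1156 years.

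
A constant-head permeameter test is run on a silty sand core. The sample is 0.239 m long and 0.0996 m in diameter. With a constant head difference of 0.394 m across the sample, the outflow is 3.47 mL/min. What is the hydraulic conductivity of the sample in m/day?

0.389

Cross-sectional area A = π·(d/2)² = π × (0.0996/2)² = 0.007791 m².
Convert discharge: 3.47 mL/min = 5.783e-08 m³/s.
Darcy's law rearranged: K = Q·L / (A·Δh) = 5.783e-08 × 0.239 / (0.007791 × 0.394) = 4.503e-06 m/s = 0.3890 m/day.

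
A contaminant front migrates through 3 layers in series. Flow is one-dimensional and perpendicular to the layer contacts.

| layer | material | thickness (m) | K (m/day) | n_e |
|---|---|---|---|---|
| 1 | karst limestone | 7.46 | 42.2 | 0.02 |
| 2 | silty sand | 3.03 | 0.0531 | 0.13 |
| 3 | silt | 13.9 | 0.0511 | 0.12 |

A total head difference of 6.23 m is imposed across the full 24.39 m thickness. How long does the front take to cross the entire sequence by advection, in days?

With flow normal to the layers, continuity requires the same specific discharge q through every layer.
Σ(b_i/K_i) = 7.46/42.2 + 3.03/0.0531 + 13.9/0.0511 = 329.3 d.
q = Δh / Σ(b_i/K_i) = 6.23 / 329.3 = 0.01892 m/day.
In each layer the seepage velocity is v_i = q/n_i, so the layer transit time is t_i = b_i·n_i / q:
  layer 1 (karst limestone): t_1 = 7.46 × 0.02 / 0.01892 = 7.885 d
  layer 2 (silty sand): t_2 = 3.03 × 0.13 / 0.01892 = 20.82 d
  layer 3 (silt): t_3 = 13.9 × 0.12 / 0.01892 = 88.15 d
Total t = Σ t_i = 116.9 days.

117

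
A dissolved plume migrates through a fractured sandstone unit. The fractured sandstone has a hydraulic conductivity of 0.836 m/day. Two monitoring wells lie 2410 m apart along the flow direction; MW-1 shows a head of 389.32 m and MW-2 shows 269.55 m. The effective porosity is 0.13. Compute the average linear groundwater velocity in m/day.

0.320

Hydraulic gradient i = (389.32 − 269.55) / 2410 = 119.77 / 2410 = 0.04970.
Darcy flux q = K · i = 0.8360 × 0.04970 = 0.04155 m/day.
Seepage velocity v = q / n_e = 0.04155 / 0.13 = 0.3196 m/day.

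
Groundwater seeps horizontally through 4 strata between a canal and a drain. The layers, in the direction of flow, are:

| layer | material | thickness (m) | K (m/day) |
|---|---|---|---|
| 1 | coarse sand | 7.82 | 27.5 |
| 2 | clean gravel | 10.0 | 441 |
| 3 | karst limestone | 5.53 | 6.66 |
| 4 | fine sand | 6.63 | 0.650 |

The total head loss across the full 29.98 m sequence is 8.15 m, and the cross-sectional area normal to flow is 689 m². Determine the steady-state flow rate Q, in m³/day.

495

Flow is perpendicular to layering, so the layers act in series and the equivalent K is the thickness-weighted harmonic mean.
Total thickness L = 7.82 + 10.0 + 5.53 + 6.63 = 29.98 m.
Σ(b_i/K_i) = 7.82/27.5 + 10.0/441 + 5.53/6.66 + 6.63/0.650 = 11.34 d.
K_eq = L / Σ(b_i/K_i) = 29.98 / 11.34 = 2.644 m/day.
Q = K_eq · A · (Δh/L) = 2.644 × 689 × (8.15/29.98) = 495.3 m³/day.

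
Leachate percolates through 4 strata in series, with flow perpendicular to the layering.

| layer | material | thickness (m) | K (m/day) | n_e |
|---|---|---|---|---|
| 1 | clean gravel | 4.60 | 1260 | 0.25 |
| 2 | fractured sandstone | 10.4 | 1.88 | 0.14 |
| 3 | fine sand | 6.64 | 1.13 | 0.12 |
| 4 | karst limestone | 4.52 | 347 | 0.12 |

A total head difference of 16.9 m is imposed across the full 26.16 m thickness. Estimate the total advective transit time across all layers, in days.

With flow normal to the layers, continuity requires the same specific discharge q through every layer.
Σ(b_i/K_i) = 4.60/1260 + 10.4/1.88 + 6.64/1.13 + 4.52/347 = 11.42 d.
q = Δh / Σ(b_i/K_i) = 16.9 / 11.42 = 1.479 m/day.
In each layer the seepage velocity is v_i = q/n_i, so the layer transit time is t_i = b_i·n_i / q:
  layer 1 (clean gravel): t_1 = 4.60 × 0.25 / 1.479 = 0.7774 d
  layer 2 (fractured sandstone): t_2 = 10.4 × 0.14 / 1.479 = 0.9843 d
  layer 3 (fine sand): t_3 = 6.64 × 0.12 / 1.479 = 0.5387 d
  layer 4 (karst limestone): t_4 = 4.52 × 0.12 / 1.479 = 0.3667 d
Total t = Σ t_i = 2.667 days.

2.67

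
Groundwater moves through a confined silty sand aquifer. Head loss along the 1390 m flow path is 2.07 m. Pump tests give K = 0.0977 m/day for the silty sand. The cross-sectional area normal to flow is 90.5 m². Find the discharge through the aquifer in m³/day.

0.0132

Hydraulic gradient i = Δh / L = 2.07 / 1390 = 0.001489.
Darcy's law: Q = K · A · i = 0.09770 × 90.50 × 0.001489 = 0.01317 m³/day.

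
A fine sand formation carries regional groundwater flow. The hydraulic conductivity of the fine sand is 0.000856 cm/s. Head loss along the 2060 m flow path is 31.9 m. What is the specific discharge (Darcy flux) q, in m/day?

Convert K: 0.000856 cm/s × 864 = 0.7396 m/day.
Hydraulic gradient i = Δh / L = 31.9 / 2060 = 0.01549.
Specific discharge q = K · i = 0.7396 × 0.01549 = 0.01145 m/day.

0.0115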